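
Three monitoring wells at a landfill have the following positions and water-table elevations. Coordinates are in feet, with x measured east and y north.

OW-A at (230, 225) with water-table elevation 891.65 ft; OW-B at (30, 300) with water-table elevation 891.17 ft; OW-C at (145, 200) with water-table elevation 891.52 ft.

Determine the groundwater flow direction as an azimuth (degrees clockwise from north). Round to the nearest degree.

304°

Taking OW-A as reference: OW-B−OW-A = (-200, 75, -0.48); OW-C−OW-A = (-85, -25, -0.13).
Determinant of the coordinate differences = (-200)·(-25) − (-85)·75 = 11375.
∂h/∂x = [(-0.48)·(-25) − (-0.13)·75] / 11375 = +0.001912
∂h/∂y = [(-200)·(-0.13) − (-85)·(-0.48)] / 11375 = -0.001301
Flow direction (−∇h) has components (-0.001912 E, +0.001301 N).
Azimuth = atan2(E, N) = atan2(-0.001912, +0.001301) = 304.2° ≈ 304°.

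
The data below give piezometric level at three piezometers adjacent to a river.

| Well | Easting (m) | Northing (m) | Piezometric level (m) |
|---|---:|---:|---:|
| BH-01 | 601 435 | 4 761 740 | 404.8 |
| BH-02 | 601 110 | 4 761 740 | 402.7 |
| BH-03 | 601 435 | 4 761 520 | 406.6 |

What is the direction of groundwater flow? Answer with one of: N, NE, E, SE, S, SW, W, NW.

∂h/∂x = (402.7 − 404.8) / (601110 − 601435) = +0.006462
∂h/∂y = (406.6 − 404.8) / (4761520 − 4761740) = -0.008182
Flow = −∇h = (-0.006462 east, +0.008182 north), which points northwest.

NW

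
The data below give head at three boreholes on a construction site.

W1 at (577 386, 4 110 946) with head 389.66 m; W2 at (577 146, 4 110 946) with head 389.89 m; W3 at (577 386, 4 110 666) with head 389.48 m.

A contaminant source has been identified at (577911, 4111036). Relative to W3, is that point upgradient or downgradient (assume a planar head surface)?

downgradient

∂h/∂x = (389.89 − 389.66) / (577146 − 577386) = -0.0009583
∂h/∂y = (389.48 − 389.66) / (4110666 − 4110946) = +0.0006429
Head at (577911, 4111036) = 389.66 + (-0.0009583)·(525) + (+0.0006429)·(90) = 389.21 m.
That is lower than the 389.48 m at W3, so the point is downgradient.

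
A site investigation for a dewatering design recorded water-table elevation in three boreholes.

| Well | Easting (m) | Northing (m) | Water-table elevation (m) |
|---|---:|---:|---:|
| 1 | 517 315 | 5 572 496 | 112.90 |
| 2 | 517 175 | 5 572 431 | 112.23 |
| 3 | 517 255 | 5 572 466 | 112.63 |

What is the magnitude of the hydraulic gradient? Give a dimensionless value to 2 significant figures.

0.012

With h = a·x + b·y + c and 1 as origin, the differences give:
  (-140)·a + (-65)·b = -0.67
  (-60)·a + (-30)·b = -0.27
Eliminate b (×(-30) and ×(-65), subtract): 300·a = 2.550 → a = ∂h/∂x = +0.008500
Back-substitute: b = ∂h/∂y = -0.008000.
|∇h| = √(0.008500² + -0.008000²) = 0.01167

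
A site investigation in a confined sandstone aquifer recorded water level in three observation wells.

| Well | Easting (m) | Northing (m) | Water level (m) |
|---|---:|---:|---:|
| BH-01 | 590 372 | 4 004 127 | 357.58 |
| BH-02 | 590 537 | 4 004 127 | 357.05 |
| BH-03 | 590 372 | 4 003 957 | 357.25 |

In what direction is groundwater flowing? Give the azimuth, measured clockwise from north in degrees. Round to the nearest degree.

121°

∂h/∂x = (357.05 − 357.58) / (590537 − 590372) = -0.003212
∂h/∂y = (357.25 − 357.58) / (4003957 − 4004127) = +0.001941
Flow direction (−∇h) has components (+0.003212 E, -0.001941 N).
Azimuth = atan2(E, N) = atan2(+0.003212, -0.001941) = 121.1° ≈ 121°.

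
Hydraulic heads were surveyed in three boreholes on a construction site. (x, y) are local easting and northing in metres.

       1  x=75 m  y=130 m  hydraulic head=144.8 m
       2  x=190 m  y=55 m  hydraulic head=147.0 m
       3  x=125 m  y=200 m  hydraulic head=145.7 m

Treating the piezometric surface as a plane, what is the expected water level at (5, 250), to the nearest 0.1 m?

143.4 m

Taking 1 as reference: 2−1 = (115, -75, +2.2); 3−1 = (50, 70, +0.9).
Determinant of the coordinate differences = 115·70 − 50·(-75) = 11800.
∂h/∂x = [(+2.2)·70 − (+0.9)·(-75)] / 11800 = +0.01877
∂h/∂y = [115·(+0.9) − 50·(+2.2)] / 11800 = -0.0005508
h(5, 250) = 144.8 + (+0.01877)·(-70) + (-0.0005508)·(120) = 144.8 -1.314 -0.066 = 143.420 m.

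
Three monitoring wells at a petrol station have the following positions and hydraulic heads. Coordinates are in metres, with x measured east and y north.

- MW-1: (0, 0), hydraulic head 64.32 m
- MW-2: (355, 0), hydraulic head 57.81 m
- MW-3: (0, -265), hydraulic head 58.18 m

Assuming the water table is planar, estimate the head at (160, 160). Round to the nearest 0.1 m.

65.1 m

∂h/∂x = (57.81 − 64.32) / (355 − 0) = -0.01834
∂h/∂y = (58.18 − 64.32) / (-265 − 0) = +0.02317
h(160, 160) = 64.32 + (-0.01834)·(160) + (+0.02317)·(160) = 64.32 -2.934 +3.707 = 65.093 m.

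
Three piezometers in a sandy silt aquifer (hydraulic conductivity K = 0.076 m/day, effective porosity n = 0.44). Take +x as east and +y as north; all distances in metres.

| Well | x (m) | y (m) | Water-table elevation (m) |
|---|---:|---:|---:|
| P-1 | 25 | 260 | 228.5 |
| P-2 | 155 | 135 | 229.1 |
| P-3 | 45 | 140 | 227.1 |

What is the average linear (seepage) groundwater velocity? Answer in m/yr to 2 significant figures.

1.5 m/yr

Taking P-1 as reference: P-2−P-1 = (130, -125, +0.6); P-3−P-1 = (20, -120, -1.4).
Determinant of the coordinate differences = 130·(-120) − 20·(-125) = -13100.
∂h/∂x = [(+0.6)·(-120) − (-1.4)·(-125)] / -13100 = +0.01885
∂h/∂y = [130·(-1.4) − 20·(+0.6)] / -13100 = +0.01481
|∇h| = √(0.01885² + 0.01481²) = 0.02397
Seepage velocity v = K·i/n = 0.076 × 0.02397 / 0.44 = 0.00414 m/day = 1.512 m/yr.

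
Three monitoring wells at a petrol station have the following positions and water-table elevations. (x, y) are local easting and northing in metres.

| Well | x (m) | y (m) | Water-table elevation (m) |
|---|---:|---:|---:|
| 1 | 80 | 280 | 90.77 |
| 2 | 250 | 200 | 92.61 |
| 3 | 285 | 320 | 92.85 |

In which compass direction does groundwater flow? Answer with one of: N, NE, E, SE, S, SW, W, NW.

With h = a·x + b·y + c and 1 as origin, the differences give:
  170·a + (-80)·b = +1.84
  205·a + 40·b = +2.08
Eliminate b (×40 and ×(-80), subtract): 23200·a = 240.000 → a = ∂h/∂x = +0.01034
Back-substitute: b = ∂h/∂y = -0.001017.
Flow = −∇h = (-0.01034 east, +0.001017 north), which points west.

W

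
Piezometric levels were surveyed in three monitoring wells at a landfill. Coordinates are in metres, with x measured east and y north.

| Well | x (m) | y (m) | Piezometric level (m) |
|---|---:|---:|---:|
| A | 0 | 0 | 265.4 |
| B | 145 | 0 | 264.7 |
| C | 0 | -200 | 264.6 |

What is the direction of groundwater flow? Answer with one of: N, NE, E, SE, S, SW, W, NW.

SE

∂h/∂x = (264.7 − 265.4) / (145 − 0) = -0.004828
∂h/∂y = (264.6 − 265.4) / (-200 − 0) = +0.004000
Flow = −∇h = (+0.004828 east, -0.004000 north), which points southeast.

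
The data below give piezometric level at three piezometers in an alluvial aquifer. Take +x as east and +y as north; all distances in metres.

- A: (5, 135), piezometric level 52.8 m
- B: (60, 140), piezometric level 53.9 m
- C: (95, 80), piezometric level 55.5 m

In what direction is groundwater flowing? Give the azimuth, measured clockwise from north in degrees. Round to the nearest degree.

304°

Taking A as reference: B−A = (55, 5, +1.1); C−A = (90, -55, +2.7).
Solve a·Δx + b·Δy = Δh: det = 55·(-55) − 90·5 = -3475.
∂h/∂x = [(+1.1)·(-55) − (+2.7)·5] / -3475 = +0.02129
∂h/∂y = [55·(+2.7) − 90·(+1.1)] / -3475 = -0.01424
Flow direction (−∇h) has components (-0.02129 E, +0.01424 N).
Azimuth = atan2(E, N) = atan2(-0.02129, +0.01424) = 303.8° ≈ 304°.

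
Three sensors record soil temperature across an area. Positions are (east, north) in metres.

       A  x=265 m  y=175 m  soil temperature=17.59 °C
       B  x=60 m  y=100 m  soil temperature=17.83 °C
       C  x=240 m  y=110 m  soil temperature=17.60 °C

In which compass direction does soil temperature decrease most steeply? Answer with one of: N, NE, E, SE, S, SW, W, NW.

E

With T = a·x + b·y + c and A as origin, the differences give:
  (-205)·a + (-75)·b = +0.24
  (-25)·a + (-65)·b = +0.01
Eliminate b (×(-65) and ×(-75), subtract): 11450·a = -14.850 → a = ∂T/∂x = -0.001297
Back-substitute: b = ∂T/∂y = +0.0003450.
Steepest decrease is along −∇f = (+0.001297 E, -0.0003450 N) → east.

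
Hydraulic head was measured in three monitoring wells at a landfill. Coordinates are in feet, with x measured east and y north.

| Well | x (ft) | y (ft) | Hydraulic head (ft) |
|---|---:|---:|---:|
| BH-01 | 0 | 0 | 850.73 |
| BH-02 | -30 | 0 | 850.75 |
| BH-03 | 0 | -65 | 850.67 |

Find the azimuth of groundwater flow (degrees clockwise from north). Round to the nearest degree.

144°

∂h/∂x = (850.75 − 850.73) / (-30 − 0) = -0.0006667
∂h/∂y = (850.67 − 850.73) / (-65 − 0) = +0.0009231
Flow direction (−∇h) has components (+0.0006667 E, -0.0009231 N).
Azimuth = atan2(E, N) = atan2(+0.0006667, -0.0009231) = 144.2° ≈ 144°.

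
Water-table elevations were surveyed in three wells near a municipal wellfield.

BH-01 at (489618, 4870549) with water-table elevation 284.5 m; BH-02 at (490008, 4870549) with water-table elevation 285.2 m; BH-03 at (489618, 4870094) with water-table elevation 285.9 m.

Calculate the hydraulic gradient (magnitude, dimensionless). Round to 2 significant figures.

∂h/∂x = (285.2 − 284.5) / (490008 − 489618) = +0.001795
∂h/∂y = (285.9 − 284.5) / (4870094 − 4870549) = -0.003077
|∇h| = √(0.001795² + -0.003077²) = 0.003562

0.0036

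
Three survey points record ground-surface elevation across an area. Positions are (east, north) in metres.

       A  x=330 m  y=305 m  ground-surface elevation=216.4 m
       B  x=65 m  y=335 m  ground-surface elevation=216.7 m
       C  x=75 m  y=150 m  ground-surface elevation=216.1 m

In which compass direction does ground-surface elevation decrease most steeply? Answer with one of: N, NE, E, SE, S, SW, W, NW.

Three-point gradient (reference A): Δ to B = (-265, 30, +0.3), Δ to C = (-255, -155, -0.3).
∂z/∂x = -0.0007696, ∂z/∂y = +0.003202 (det = 48725).
Steepest decrease is along −∇f = (+0.0007696 E, -0.003202 N) → south.

S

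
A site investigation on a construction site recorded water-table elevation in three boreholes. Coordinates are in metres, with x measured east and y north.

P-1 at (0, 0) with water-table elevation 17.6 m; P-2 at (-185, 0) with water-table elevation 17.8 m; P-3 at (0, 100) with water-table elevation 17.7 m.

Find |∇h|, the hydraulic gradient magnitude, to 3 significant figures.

0.00147

∂h/∂x = (17.8 − 17.6) / (-185 − 0) = -0.001081
∂h/∂y = (17.7 − 17.6) / (100 − 0) = +0.0010000
|∇h| = √(-0.001081² + 0.0010000²) = 0.001473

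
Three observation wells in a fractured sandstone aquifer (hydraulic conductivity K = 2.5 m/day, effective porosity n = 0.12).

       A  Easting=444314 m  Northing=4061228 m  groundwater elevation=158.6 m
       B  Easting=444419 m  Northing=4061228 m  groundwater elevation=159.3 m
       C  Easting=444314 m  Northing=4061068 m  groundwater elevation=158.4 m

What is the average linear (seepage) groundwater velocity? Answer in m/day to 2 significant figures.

0.14 m/day

∂h/∂x = (159.3 − 158.6) / (444419 − 444314) = +0.006667
∂h/∂y = (158.4 − 158.6) / (4061068 − 4061228) = +0.001250
|∇h| = √(0.006667² + 0.001250²) = 0.006783
Seepage velocity v = K·i/n = 2.5 × 0.006783 / 0.12 = 0.1413 m/day.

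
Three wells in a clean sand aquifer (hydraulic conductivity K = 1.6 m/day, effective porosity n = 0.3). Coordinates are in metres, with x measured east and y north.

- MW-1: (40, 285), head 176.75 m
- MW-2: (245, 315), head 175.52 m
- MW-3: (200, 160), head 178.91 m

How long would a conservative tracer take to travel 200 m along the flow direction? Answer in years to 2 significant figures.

Differences from MW-1: to MW-2 (Δx, Δy, Δh) = (205, 30, -1.23); to MW-3 = (160, -125, +2.16).
Solve a·Δx + b·Δy = Δh: det = 205·(-125) − 160·30 = -30425.
∂h/∂x = [(-1.23)·(-125) − (+2.16)·30] / -30425 = -0.002924
∂h/∂y = [205·(+2.16) − 160·(-1.23)] / -30425 = -0.02102
|∇h| = √(-0.002924² + -0.02102²) = 0.02122
Seepage velocity v = K·i/n = 1.6 × 0.02122 / 0.3 = 0.1132 m/day.
t = 200 / 0.1132 = 1767 days = 4.84 years.

4.8 years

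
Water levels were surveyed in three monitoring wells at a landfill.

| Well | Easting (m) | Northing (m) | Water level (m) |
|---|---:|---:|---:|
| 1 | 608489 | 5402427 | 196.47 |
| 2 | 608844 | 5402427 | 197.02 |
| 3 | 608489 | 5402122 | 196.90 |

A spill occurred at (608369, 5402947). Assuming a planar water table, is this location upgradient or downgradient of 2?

∂h/∂x = (197.02 − 196.47) / (608844 − 608489) = +0.001549
∂h/∂y = (196.90 − 196.47) / (5402122 − 5402427) = -0.001410
Head at (608369, 5402947) = 196.47 + (+0.001549)·(-120) + (-0.001410)·(520) = 195.55 m.
That is lower than the 197.02 m at 2, so the point is downgradient.

downgradient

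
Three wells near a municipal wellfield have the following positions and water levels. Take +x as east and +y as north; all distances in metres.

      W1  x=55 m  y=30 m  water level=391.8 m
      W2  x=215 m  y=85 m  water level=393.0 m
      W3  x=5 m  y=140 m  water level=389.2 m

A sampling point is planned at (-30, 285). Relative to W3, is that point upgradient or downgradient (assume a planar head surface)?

downgradient

Differences from W1: to W2 (Δx, Δy, Δh) = (160, 55, +1.2); to W3 = (-50, 110, -2.6).
Solve a·Δx + b·Δy = Δh: det = 160·110 − (-50)·55 = 20350.
∂h/∂x = [(+1.2)·110 − (-2.6)·55] / 20350 = +0.01351
∂h/∂y = [160·(-2.6) − (-50)·(+1.2)] / 20350 = -0.01749
Head at (-30, 285) = 391.8 + (+0.01351)·(-85) + (-0.01749)·(255) = 386.19 m.
That is lower than the 389.2 m at W3, so the point is downgradient.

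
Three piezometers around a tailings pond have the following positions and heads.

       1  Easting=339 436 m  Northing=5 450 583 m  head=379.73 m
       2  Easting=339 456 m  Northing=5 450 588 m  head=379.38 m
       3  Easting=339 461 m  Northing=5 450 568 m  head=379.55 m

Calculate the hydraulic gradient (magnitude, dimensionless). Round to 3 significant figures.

0.0189

Differences from 1: to 2 (Δx, Δy, Δh) = (20, 5, -0.35); to 3 = (25, -15, -0.18).
Determinant of the coordinate differences = 20·(-15) − 25·5 = -425.
∂h/∂x = [(-0.35)·(-15) − (-0.18)·5] / -425 = -0.01447
∂h/∂y = [20·(-0.18) − 25·(-0.35)] / -425 = -0.01212
|∇h| = √(-0.01447² + -0.01212²) = 0.01888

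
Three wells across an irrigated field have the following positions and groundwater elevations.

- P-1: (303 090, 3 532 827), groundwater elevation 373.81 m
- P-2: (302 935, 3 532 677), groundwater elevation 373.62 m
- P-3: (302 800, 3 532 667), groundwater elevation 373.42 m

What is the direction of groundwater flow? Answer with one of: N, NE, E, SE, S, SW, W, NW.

Differences from P-1: to P-2 (Δx, Δy, Δh) = (-155, -150, -0.19); to P-3 = (-290, -160, -0.39).
Determinant of the coordinate differences = (-155)·(-160) − (-290)·(-150) = -18700.
∂h/∂x = [(-0.19)·(-160) − (-0.39)·(-150)] / -18700 = +0.001503
∂h/∂y = [(-155)·(-0.39) − (-290)·(-0.19)] / -18700 = -0.0002861
Flow = −∇h = (-0.001503 east, +0.0002861 north), which points west.

W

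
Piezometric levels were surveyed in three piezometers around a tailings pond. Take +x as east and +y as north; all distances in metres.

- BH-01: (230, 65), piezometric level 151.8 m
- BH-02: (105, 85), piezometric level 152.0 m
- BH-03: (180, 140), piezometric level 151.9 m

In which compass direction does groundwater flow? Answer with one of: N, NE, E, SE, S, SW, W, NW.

With h = a·x + b·y + c and BH-01 as origin, the differences give:
  (-125)·a + 20·b = +0.2
  (-50)·a + 75·b = +0.1
Eliminate b (×75 and ×20, subtract): -8375·a = 13.00 → a = ∂h/∂x = -0.001552
Back-substitute: b = ∂h/∂y = +0.0002985.
Flow = −∇h = (+0.001552 east, -0.0002985 north), which points east.

E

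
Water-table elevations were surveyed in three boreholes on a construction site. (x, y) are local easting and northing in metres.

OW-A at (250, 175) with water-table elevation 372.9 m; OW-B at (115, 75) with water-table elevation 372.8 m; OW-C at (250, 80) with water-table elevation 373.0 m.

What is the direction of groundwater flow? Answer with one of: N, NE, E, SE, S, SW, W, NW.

NW

Taking OW-A as reference: OW-B−OW-A = (-135, -100, -0.1); OW-C−OW-A = (0, -95, +0.1).
Solve a·Δx + b·Δy = Δh: det = (-135)·(-95) − 0·(-100) = 12825.
∂h/∂x = [(-0.1)·(-95) − (+0.1)·(-100)] / 12825 = +0.001520
∂h/∂y = [(-135)·(+0.1) − 0·(-0.1)] / 12825 = -0.001053
Flow = −∇h = (-0.001520 east, +0.001053 north), which points northwest.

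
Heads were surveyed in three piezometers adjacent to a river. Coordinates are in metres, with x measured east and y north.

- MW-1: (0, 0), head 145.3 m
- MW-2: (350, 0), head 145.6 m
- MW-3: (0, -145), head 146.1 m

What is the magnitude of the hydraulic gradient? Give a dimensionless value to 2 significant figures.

0.0056

∂h/∂x = (145.6 − 145.3) / (350 − 0) = +0.0008571
∂h/∂y = (146.1 − 145.3) / (-145 − 0) = -0.005517
|∇h| = √(0.0008571² + -0.005517²) = 0.005583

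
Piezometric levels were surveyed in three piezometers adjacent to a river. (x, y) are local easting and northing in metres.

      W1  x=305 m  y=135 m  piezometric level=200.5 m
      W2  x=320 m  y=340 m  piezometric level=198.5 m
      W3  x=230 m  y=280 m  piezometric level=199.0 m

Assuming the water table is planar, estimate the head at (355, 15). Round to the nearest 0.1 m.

201.7 m

Taking W1 as reference: W2−W1 = (15, 205, -2.0); W3−W1 = (-75, 145, -1.5).
Solve a·Δx + b·Δy = Δh: det = 15·145 − (-75)·205 = 17550.
∂h/∂x = [(-2.0)·145 − (-1.5)·205] / 17550 = +0.0009972
∂h/∂y = [15·(-1.5) − (-75)·(-2.0)] / 17550 = -0.009829
h(355, 15) = 200.5 + (+0.0009972)·(50) + (-0.009829)·(-120) = 200.5 +0.050 +1.179 = 201.729 m.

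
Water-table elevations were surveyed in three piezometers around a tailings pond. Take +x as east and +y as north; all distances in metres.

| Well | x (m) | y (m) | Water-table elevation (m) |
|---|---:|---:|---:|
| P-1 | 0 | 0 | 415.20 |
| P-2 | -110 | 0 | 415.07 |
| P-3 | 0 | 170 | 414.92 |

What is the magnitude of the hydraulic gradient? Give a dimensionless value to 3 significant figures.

0.00203

∂h/∂x = (415.07 − 415.20) / (-110 − 0) = +0.001182
∂h/∂y = (414.92 − 415.20) / (170 − 0) = -0.001647
|∇h| = √(0.001182² + -0.001647²) = 0.002027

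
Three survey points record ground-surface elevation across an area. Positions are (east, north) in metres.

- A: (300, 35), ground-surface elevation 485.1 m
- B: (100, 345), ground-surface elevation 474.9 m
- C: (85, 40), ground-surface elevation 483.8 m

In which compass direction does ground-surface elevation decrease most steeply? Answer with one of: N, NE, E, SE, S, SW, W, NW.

Taking A as reference: B−A = (-200, 310, -10.2); C−A = (-215, 5, -1.3).
Determinant of the coordinate differences = (-200)·5 − (-215)·310 = 65650.
∂z/∂x = [(-10.2)·5 − (-1.3)·310] / 65650 = +0.005362
∂z/∂y = [(-200)·(-1.3) − (-215)·(-10.2)] / 65650 = -0.02944
Steepest decrease is along −∇f = (-0.005362 E, +0.02944 N) → north.

N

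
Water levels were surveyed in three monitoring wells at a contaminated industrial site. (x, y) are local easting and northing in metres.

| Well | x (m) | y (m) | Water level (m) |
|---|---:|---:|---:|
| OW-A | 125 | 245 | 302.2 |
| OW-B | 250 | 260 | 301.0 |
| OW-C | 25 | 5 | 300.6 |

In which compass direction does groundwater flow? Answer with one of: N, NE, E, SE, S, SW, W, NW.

Differences from OW-A: to OW-B (Δx, Δy, Δh) = (125, 15, -1.2); to OW-C = (-100, -240, -1.6).
Solve a·Δx + b·Δy = Δh: det = 125·(-240) − (-100)·15 = -28500.
∂h/∂x = [(-1.2)·(-240) − (-1.6)·15] / -28500 = -0.01095
∂h/∂y = [125·(-1.6) − (-100)·(-1.2)] / -28500 = +0.01123
Flow = −∇h = (+0.01095 east, -0.01123 north), which points southeast.

SE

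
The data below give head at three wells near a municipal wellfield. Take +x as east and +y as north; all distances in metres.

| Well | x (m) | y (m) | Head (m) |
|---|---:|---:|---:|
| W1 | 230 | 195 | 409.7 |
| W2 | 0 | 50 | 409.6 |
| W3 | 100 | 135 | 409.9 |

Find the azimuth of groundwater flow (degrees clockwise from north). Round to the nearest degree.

Three-point gradient (reference W1): Δ to W2 = (-230, -145, -0.1), Δ to W3 = (-130, -60, +0.2).
∂h/∂x = -0.006931, ∂h/∂y = +0.01168 (det = -5050).
Flow direction (−∇h) has components (+0.006931 E, -0.01168 N).
Azimuth = atan2(E, N) = atan2(+0.006931, -0.01168) = 149.3° ≈ 149°.

149°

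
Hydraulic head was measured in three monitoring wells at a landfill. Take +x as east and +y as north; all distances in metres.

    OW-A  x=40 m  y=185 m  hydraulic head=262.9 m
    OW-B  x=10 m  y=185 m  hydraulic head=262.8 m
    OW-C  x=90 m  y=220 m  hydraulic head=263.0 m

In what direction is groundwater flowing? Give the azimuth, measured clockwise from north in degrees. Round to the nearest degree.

Taking OW-A as reference: OW-B−OW-A = (-30, 0, -0.1); OW-C−OW-A = (50, 35, +0.1).
Determinant of the coordinate differences = (-30)·35 − 50·0 = -1050.
∂h/∂x = [(-0.1)·35 − (+0.1)·0] / -1050 = +0.003333
∂h/∂y = [(-30)·(+0.1) − 50·(-0.1)] / -1050 = -0.001905
Flow direction (−∇h) has components (-0.003333 E, +0.001905 N).
Azimuth = atan2(E, N) = atan2(-0.003333, +0.001905) = 299.7° ≈ 300°.

300°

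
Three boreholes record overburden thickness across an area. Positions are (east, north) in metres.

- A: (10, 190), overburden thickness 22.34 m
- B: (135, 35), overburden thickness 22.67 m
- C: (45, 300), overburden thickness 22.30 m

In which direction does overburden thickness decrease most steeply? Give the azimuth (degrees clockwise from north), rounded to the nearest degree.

Three-point gradient (reference A): Δ to B = (125, -155, +0.33), Δ to C = (35, 110, -0.04).
∂d/∂x = +0.001570, ∂d/∂y = -0.0008631 (det = 19175).
Steepest decrease is along −∇f: components (-0.001570 E, +0.0008631 N).
Azimuth = atan2(-0.001570, +0.0008631) = 298.8° ≈ 299°.

299°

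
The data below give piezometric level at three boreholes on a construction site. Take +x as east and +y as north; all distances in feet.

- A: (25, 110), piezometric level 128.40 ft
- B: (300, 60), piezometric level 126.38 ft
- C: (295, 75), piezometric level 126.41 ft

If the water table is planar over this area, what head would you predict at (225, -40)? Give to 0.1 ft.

Taking A as reference: B−A = (275, -50, -2.02); C−A = (270, -35, -1.99).
Solve a·Δx + b·Δy = Δh: det = 275·(-35) − 270·(-50) = 3875.
∂h/∂x = [(-2.02)·(-35) − (-1.99)·(-50)] / 3875 = -0.007432
∂h/∂y = [275·(-1.99) − 270·(-2.02)] / 3875 = -0.0004774
h(225, -40) = 128.40 + (-0.007432)·(200) + (-0.0004774)·(-150) = 128.40 -1.486 +0.072 = 126.985 ft.

127.0 ft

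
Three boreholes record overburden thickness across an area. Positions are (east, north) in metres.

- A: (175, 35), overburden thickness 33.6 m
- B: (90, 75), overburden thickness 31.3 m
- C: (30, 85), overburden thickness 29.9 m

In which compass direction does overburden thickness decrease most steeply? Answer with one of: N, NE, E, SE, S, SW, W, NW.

NW

Differences from A: to B (Δx, Δy, Δh) = (-85, 40, -2.3); to C = (-145, 50, -3.7).
Solve a·Δx + b·Δy = Δd: det = (-85)·50 − (-145)·40 = 1550.
∂d/∂x = [(-2.3)·50 − (-3.7)·40] / 1550 = +0.02129
∂d/∂y = [(-85)·(-3.7) − (-145)·(-2.3)] / 1550 = -0.01226
Steepest decrease is along −∇f = (-0.02129 E, +0.01226 N) → northwest.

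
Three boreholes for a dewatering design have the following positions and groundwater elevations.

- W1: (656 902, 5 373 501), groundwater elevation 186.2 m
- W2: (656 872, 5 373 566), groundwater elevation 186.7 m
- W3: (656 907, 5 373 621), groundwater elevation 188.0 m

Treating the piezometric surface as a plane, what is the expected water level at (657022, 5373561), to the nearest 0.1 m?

188.8 m

Taking W1 as reference: W2−W1 = (-30, 65, +0.5); W3−W1 = (5, 120, +1.8).
Solve a·Δx + b·Δy = Δh: det = (-30)·120 − 5·65 = -3925.
∂h/∂x = [(+0.5)·120 − (+1.8)·65] / -3925 = +0.01452
∂h/∂y = [(-30)·(+1.8) − 5·(+0.5)] / -3925 = +0.01439
h(657022, 5373561) = 186.2 + (+0.01452)·(120) + (+0.01439)·(60) = 186.2 +1.743 +0.864 = 188.806 m.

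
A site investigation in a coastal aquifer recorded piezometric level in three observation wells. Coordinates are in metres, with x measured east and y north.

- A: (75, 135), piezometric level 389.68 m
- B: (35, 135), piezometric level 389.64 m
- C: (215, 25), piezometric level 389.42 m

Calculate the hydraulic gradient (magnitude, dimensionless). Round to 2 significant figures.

With h = a·x + b·y + c and A as origin, the differences give:
  (-40)·a + 0·b = -0.04
  140·a + (-110)·b = -0.26
Eliminate b (×(-110) and ×0, subtract): 4400·a = 4.400 → a = ∂h/∂x = +0.001000
Back-substitute: b = ∂h/∂y = +0.003636.
|∇h| = √(0.001000² + 0.003636²) = 0.003771

0.0038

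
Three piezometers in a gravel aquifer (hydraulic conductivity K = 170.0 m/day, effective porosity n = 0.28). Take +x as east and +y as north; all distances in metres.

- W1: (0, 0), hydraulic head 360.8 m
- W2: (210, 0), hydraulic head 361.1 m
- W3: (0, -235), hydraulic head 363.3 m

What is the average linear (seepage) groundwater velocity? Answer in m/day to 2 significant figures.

∂h/∂x = (361.1 − 360.8) / (210 − 0) = +0.001429
∂h/∂y = (363.3 − 360.8) / (-235 − 0) = -0.01064
|∇h| = √(0.001429² + -0.01064²) = 0.01074
Seepage velocity v = K·i/n = 170.0 × 0.01074 / 0.28 = 6.521 m/day.

6.5 m/day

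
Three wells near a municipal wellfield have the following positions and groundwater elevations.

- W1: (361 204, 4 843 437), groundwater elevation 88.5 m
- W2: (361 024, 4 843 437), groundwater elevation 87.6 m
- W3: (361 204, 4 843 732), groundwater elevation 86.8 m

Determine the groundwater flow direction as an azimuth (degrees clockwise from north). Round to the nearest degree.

319°

∂h/∂x = (87.6 − 88.5) / (361024 − 361204) = +0.005000
∂h/∂y = (86.8 − 88.5) / (4843732 − 4843437) = -0.005763
Flow direction (−∇h) has components (-0.005000 E, +0.005763 N).
Azimuth = atan2(E, N) = atan2(-0.005000, +0.005763) = 319.1° ≈ 319°.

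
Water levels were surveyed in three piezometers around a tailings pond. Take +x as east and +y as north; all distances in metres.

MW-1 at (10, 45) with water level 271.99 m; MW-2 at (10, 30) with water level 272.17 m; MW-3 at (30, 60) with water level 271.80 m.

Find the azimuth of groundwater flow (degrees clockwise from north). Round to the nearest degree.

Three-point gradient (reference MW-1): Δ to MW-2 = (0, -15, +0.18), Δ to MW-3 = (20, 15, -0.19).
∂h/∂x = -0.0005000, ∂h/∂y = -0.01200 (det = 300).
Flow direction (−∇h) has components (+0.0005000 E, +0.01200 N).
Azimuth = atan2(E, N) = atan2(+0.0005000, +0.01200) = 2.4° ≈ 002°.

002°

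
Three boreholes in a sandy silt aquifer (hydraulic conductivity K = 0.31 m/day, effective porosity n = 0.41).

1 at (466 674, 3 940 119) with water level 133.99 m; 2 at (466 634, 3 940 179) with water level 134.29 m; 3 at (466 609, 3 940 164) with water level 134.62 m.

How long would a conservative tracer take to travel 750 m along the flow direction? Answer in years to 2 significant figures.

Three-point gradient (reference 1): Δ to 2 = (-40, 60, +0.30), Δ to 3 = (-65, 45, +0.63).
∂h/∂x = -0.01157, ∂h/∂y = -0.002714 (det = 2100).
|∇h| = √(-0.01157² + -0.002714²) = 0.01188
Seepage velocity v = K·i/n = 0.31 × 0.01188 / 0.41 = 0.008982 m/day.
t = 750 / 0.008982 = 8.35e+04 days = 229 years.

230 years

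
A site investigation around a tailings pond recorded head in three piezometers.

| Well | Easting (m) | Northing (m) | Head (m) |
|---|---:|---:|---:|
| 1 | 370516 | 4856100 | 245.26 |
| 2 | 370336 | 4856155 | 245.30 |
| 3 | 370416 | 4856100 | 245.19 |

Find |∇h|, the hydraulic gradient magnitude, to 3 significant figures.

0.00310

Taking 1 as reference: 2−1 = (-180, 55, +0.04); 3−1 = (-100, 0, -0.07).
Determinant of the coordinate differences = (-180)·0 − (-100)·55 = 5500.
∂h/∂x = [(+0.04)·0 − (-0.07)·55] / 5500 = +0.0007000
∂h/∂y = [(-180)·(-0.07) − (-100)·(+0.04)] / 5500 = +0.003018
|∇h| = √(0.0007000² + 0.003018²) = 0.003098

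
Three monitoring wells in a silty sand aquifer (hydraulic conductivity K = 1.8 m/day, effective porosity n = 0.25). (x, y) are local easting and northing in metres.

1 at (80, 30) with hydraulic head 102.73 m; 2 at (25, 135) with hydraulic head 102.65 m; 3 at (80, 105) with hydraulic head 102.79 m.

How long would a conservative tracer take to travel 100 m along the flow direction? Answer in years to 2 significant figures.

With h = a·x + b·y + c and 1 as origin, the differences give:
  (-55)·a + 105·b = -0.08
  0·a + 75·b = +0.06
Eliminate b (×75 and ×105, subtract): -4125·a = -12.300 → a = ∂h/∂x = +0.002982
Back-substitute: b = ∂h/∂y = +0.0008000.
|∇h| = √(0.002982² + 0.0008000²) = 0.003087
Seepage velocity v = K·i/n = 1.8 × 0.003087 / 0.25 = 0.02223 m/day.
t = 100 / 0.02223 = 4498 days = 12.3 years.

12 years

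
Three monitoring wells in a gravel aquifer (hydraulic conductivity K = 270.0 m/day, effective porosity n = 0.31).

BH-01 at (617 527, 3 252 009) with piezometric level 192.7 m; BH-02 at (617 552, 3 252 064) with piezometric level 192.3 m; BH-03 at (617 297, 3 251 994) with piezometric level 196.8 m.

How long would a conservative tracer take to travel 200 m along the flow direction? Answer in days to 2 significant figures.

13 days

With h = a·x + b·y + c and BH-01 as origin, the differences give:
  25·a + 55·b = -0.4
  (-230)·a + (-15)·b = +4.1
Eliminate b (×(-15) and ×55, subtract): 12275·a = -219.50 → a = ∂h/∂x = -0.01788
Back-substitute: b = ∂h/∂y = +0.0008554.
|∇h| = √(-0.01788² + 0.0008554²) = 0.0179
Seepage velocity v = K·i/n = 270.0 × 0.0179 / 0.31 = 15.59 m/day.
t = 200 / 15.59 = 12.83 days.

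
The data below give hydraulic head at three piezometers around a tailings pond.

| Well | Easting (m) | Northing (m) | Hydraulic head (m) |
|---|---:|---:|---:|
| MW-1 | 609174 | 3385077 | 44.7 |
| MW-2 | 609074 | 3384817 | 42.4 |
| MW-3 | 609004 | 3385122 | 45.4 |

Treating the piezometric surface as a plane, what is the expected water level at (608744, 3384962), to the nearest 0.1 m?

44.3 m

Differences from MW-1: to MW-2 (Δx, Δy, Δh) = (-100, -260, -2.3); to MW-3 = (-170, 45, +0.7).
Determinant of the coordinate differences = (-100)·45 − (-170)·(-260) = -48700.
∂h/∂x = [(-2.3)·45 − (+0.7)·(-260)] / -48700 = -0.001612
∂h/∂y = [(-100)·(+0.7) − (-170)·(-2.3)] / -48700 = +0.009466
h(608744, 3384962) = 44.7 + (-0.001612)·(-430) + (+0.009466)·(-115) = 44.7 +0.693 -1.089 = 44.305 m.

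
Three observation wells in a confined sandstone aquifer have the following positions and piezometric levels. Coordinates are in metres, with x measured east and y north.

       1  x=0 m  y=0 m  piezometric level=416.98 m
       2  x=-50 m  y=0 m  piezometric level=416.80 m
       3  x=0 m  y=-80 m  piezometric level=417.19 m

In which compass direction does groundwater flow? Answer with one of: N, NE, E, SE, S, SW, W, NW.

∂h/∂x = (416.80 − 416.98) / (-50 − 0) = +0.003600
∂h/∂y = (417.19 − 416.98) / (-80 − 0) = -0.002625
Flow = −∇h = (-0.003600 east, +0.002625 north), which points northwest.

NW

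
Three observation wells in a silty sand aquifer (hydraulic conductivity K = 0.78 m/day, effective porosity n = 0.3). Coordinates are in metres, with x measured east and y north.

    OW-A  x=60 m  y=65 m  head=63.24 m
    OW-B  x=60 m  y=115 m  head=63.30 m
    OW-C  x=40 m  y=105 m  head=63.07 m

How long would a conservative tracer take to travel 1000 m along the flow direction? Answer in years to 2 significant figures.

Three-point gradient (reference OW-A): Δ to OW-B = (0, 50, +0.06), Δ to OW-C = (-20, 40, -0.17).
∂h/∂x = +0.01090, ∂h/∂y = +0.001200 (det = 1000).
|∇h| = √(0.01090² + 0.001200²) = 0.01097
Seepage velocity v = K·i/n = 0.78 × 0.01097 / 0.3 = 0.02852 m/day.
t = 1000 / 0.02852 = 3.506e+04 days = 96 years.

96 years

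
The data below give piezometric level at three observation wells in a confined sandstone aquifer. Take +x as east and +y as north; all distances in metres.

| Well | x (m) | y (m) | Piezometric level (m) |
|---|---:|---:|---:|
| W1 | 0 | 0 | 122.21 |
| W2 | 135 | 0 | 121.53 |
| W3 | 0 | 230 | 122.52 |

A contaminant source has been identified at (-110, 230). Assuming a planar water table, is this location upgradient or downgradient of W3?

∂h/∂x = (121.53 − 122.21) / (135 − 0) = -0.005037
∂h/∂y = (122.52 − 122.21) / (230 − 0) = +0.001348
Head at (-110, 230) = 122.21 + (-0.005037)·(-110) + (+0.001348)·(230) = 123.07 m.
That is higher than the 122.52 m at W3, so the point is upgradient.

upgradient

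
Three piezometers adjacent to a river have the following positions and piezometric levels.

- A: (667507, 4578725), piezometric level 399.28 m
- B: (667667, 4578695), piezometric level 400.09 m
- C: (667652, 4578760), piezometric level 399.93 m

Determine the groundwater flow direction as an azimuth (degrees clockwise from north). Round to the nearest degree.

286°

Differences from A: to B (Δx, Δy, Δh) = (160, -30, +0.81); to C = (145, 35, +0.65).
Determinant of the coordinate differences = 160·35 − 145·(-30) = 9950.
∂h/∂x = [(+0.81)·35 − (+0.65)·(-30)] / 9950 = +0.004809
∂h/∂y = [160·(+0.65) − 145·(+0.81)] / 9950 = -0.001352
Flow direction (−∇h) has components (-0.004809 E, +0.001352 N).
Azimuth = atan2(E, N) = atan2(-0.004809, +0.001352) = 285.7° ≈ 286°.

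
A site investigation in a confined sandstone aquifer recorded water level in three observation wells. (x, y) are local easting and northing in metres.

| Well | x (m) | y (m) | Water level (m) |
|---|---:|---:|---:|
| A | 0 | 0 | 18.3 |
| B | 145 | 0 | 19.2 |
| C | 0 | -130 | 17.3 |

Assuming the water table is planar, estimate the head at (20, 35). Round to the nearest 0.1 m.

18.7 m

∂h/∂x = (19.2 − 18.3) / (145 − 0) = +0.006207
∂h/∂y = (17.3 − 18.3) / (-130 − 0) = +0.007692
h(20, 35) = 18.3 + (+0.006207)·(20) + (+0.007692)·(35) = 18.3 +0.124 +0.269 = 18.693 m.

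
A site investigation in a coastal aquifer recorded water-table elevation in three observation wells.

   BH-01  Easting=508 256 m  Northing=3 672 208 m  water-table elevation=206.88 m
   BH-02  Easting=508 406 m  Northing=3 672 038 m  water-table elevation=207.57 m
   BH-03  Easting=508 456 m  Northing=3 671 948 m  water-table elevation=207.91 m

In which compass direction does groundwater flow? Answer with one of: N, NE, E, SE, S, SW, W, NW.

Differences from BH-01: to BH-02 (Δx, Δy, Δh) = (150, -170, +0.69); to BH-03 = (200, -260, +1.03).
Determinant of the coordinate differences = 150·(-260) − 200·(-170) = -5000.
∂h/∂x = [(+0.69)·(-260) − (+1.03)·(-170)] / -5000 = +0.0008600
∂h/∂y = [150·(+1.03) − 200·(+0.69)] / -5000 = -0.003300
Flow = −∇h = (-0.0008600 east, +0.003300 north), which points north.

N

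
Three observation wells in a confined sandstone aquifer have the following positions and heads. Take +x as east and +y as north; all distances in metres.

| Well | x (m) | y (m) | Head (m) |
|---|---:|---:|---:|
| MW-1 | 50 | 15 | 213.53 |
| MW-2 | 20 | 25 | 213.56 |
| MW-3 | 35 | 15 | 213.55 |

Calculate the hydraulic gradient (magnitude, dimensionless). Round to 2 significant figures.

0.0017

With h = a·x + b·y + c and MW-1 as origin, the differences give:
  (-30)·a + 10·b = +0.03
  (-15)·a + 0·b = +0.02
Eliminate b (×0 and ×10, subtract): 150·a = -0.200 → a = ∂h/∂x = -0.001333
Back-substitute: b = ∂h/∂y = -0.001000.
|∇h| = √(-0.001333² + -0.001000²) = 0.001666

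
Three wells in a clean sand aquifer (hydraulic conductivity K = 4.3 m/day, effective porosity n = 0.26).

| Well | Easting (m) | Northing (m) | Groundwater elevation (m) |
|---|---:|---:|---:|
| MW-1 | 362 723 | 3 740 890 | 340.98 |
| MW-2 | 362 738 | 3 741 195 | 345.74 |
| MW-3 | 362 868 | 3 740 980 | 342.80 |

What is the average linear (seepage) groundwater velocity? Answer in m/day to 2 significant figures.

0.26 m/day

Differences from MW-1: to MW-2 (Δx, Δy, Δh) = (15, 305, +4.76); to MW-3 = (145, 90, +1.82).
Determinant of the coordinate differences = 15·90 − 145·305 = -42875.
∂h/∂x = [(+4.76)·90 − (+1.82)·305] / -42875 = +0.002955
∂h/∂y = [15·(+1.82) − 145·(+4.76)] / -42875 = +0.01546
|∇h| = √(0.002955² + 0.01546²) = 0.01574
Seepage velocity v = K·i/n = 4.3 × 0.01574 / 0.26 = 0.2603 m/day.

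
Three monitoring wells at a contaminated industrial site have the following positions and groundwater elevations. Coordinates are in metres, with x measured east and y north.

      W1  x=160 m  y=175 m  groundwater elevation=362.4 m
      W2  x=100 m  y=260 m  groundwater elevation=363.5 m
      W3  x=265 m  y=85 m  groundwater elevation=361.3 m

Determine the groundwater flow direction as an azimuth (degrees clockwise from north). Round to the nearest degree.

186°

With h = a·x + b·y + c and W1 as origin, the differences give:
  (-60)·a + 85·b = +1.1
  105·a + (-90)·b = -1.1
Eliminate b (×(-90) and ×85, subtract): -3525·a = -5.50 → a = ∂h/∂x = +0.001560
Back-substitute: b = ∂h/∂y = +0.01404.
Flow direction (−∇h) has components (-0.001560 E, -0.01404 N).
Azimuth = atan2(E, N) = atan2(-0.001560, -0.01404) = 186.3° ≈ 186°.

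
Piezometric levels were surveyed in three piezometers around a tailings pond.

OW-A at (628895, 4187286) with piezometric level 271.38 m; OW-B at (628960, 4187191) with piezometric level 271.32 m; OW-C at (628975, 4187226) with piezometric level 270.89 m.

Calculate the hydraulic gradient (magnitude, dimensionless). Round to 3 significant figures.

0.0137

Differences from OW-A: to OW-B (Δx, Δy, Δh) = (65, -95, -0.06); to OW-C = (80, -60, -0.49).
Determinant of the coordinate differences = 65·(-60) − 80·(-95) = 3700.
∂h/∂x = [(-0.06)·(-60) − (-0.49)·(-95)] / 3700 = -0.01161
∂h/∂y = [65·(-0.49) − 80·(-0.06)] / 3700 = -0.007311
|∇h| = √(-0.01161² + -0.007311²) = 0.01372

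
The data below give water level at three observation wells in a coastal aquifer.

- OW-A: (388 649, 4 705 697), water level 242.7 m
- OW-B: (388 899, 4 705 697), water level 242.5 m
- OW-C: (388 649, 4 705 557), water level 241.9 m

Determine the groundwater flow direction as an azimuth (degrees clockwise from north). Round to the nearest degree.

∂h/∂x = (242.5 − 242.7) / (388899 − 388649) = -0.0008000
∂h/∂y = (241.9 − 242.7) / (4705557 − 4705697) = +0.005714
Flow direction (−∇h) has components (+0.0008000 E, -0.005714 N).
Azimuth = atan2(E, N) = atan2(+0.0008000, -0.005714) = 172.0° ≈ 172°.

172°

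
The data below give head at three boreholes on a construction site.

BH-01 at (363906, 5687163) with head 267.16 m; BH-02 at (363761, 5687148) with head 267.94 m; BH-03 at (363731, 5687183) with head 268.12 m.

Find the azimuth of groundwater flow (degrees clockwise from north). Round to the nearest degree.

095°

Differences from BH-01: to BH-02 (Δx, Δy, Δh) = (-145, -15, +0.78); to BH-03 = (-175, 20, +0.96).
Solve a·Δx + b·Δy = Δh: det = (-145)·20 − (-175)·(-15) = -5525.
∂h/∂x = [(+0.78)·20 − (+0.96)·(-15)] / -5525 = -0.005430
∂h/∂y = [(-145)·(+0.96) − (-175)·(+0.78)] / -5525 = +0.0004887
Flow direction (−∇h) has components (+0.005430 E, -0.0004887 N).
Azimuth = atan2(E, N) = atan2(+0.005430, -0.0004887) = 95.1° ≈ 095°.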